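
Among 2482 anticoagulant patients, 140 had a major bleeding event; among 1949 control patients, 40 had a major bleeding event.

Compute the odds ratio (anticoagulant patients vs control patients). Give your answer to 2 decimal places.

OR = (140 × 1909) / (2342 × 40) = 267260/93680 ≈ 2.85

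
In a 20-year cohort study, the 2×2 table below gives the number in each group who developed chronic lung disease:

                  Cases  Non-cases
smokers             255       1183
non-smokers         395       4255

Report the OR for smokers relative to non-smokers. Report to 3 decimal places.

OR = (255 × 4255) / (1183 × 395) = 1085025/467285 ≈ 2.322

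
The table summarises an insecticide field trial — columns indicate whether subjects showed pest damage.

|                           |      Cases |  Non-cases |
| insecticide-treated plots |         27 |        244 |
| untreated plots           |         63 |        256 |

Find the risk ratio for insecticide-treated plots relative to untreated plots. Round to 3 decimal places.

RR ≈ 0.504

risk, insecticide-treated plots = 27/271 = 0.0996
risk, untreated plots = 63/319 = 0.1975
RR = 0.0996 / 0.1975 = 0.504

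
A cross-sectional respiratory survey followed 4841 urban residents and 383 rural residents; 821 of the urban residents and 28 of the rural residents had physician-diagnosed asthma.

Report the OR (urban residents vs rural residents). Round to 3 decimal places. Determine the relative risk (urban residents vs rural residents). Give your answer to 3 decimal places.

OR = 2.589; RR = 2.320

OR = (821 × 355) / (4020 × 28) = 291455/112560 ≈ 2.589
risk, urban residents = 821/4841 = 0.1696
risk, rural residents = 28/383 = 0.0731
RR = 0.1696 / 0.0731 = 2.320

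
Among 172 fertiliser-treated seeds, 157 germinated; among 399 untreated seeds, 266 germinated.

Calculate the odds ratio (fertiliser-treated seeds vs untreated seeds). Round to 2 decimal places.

OR = 5.23

odds, fertiliser-treated seeds = 157/15 = 10.4667
odds, untreated seeds = 266/133 = 2.0000
OR = 10.4667 / 2.0000 = 5.23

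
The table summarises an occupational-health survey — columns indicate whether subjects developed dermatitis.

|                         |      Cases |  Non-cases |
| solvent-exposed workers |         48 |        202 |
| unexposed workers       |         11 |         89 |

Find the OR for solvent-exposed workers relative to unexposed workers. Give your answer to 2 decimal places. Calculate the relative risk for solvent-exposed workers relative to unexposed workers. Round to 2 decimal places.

OR = 1.92; RR = 1.75

OR = (48 × 89) / (202 × 11) = 4272/2222 ≈ 1.92
risk, solvent-exposed workers = 48/250 = 0.1920
risk, unexposed workers = 11/100 = 0.1100
RR = 0.1920 / 0.1100 = 1.75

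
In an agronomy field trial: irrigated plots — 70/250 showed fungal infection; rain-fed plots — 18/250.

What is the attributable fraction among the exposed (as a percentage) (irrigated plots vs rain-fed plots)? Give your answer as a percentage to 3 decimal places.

risk, irrigated plots = 70/250 = 0.2800
risk, rain-fed plots = 18/250 = 0.0720
AR% = (0.2800 − 0.0720) / 0.2800 = 0.7429 → 74.286%

AR%: 74.286%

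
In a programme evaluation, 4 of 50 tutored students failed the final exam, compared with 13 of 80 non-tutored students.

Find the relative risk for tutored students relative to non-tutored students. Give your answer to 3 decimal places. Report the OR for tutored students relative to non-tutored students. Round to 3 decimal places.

risk, tutored students = 4/50 = 0.0800
risk, non-tutored students = 13/80 = 0.1625
RR = 0.0800 / 0.1625 = 0.492
odds, tutored students = 4/46 = 0.0870
odds, non-tutored students = 13/67 = 0.1940
OR = 0.0870 / 0.1940 = 0.448

RR = 0.492; OR = 0.448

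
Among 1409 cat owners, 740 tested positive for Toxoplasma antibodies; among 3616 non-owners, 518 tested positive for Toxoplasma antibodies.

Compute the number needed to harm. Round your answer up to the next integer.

NNH: 3

risk, cat owners = 740/1409 = 0.525195
risk, non-owners = 518/3616 = 0.143252
absolute risk difference = 0.381943
1 / 0.381943 = 2.618 → round up → 3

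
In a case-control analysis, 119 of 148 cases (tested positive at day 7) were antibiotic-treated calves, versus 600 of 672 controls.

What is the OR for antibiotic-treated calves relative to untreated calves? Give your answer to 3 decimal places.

OR: 0.492

odds, antibiotic-treated calves = 119/600 = 0.1983
odds, untreated calves = 29/72 = 0.4028
OR = 0.1983 / 0.4028 = 0.492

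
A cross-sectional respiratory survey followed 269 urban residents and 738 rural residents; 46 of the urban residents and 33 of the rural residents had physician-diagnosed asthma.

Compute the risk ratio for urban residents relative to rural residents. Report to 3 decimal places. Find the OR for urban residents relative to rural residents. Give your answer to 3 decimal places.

risk, urban residents = 46/269 = 0.17100
risk, rural residents = 33/738 = 0.04472
RR = 0.17100 / 0.04472 = 3.824
odds, urban residents = 46/223 = 0.20628
odds, rural residents = 33/705 = 0.04681
OR = 0.20628 / 0.04681 = 4.407

RR = 3.824; OR = 4.407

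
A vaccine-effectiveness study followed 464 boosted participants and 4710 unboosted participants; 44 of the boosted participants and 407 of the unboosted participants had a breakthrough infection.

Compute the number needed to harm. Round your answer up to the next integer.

NNH = 119

risk, boosted participants = 44/464 = 0.094828
risk, unboosted participants = 407/4710 = 0.086412
absolute risk difference = 0.008416
1 / 0.008416 = 118.821 → round up → 119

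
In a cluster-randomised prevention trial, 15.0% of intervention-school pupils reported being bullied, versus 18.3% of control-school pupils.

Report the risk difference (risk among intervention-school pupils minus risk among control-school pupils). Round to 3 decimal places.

risk difference = 0.1500 − 0.1830 = -0.033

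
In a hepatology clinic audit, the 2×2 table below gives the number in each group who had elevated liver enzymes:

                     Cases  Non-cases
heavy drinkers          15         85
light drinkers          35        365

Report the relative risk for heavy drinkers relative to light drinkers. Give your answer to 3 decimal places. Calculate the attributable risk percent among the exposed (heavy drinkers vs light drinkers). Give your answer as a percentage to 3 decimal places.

risk, heavy drinkers = 15/100 = 0.1500
risk, light drinkers = 35/400 = 0.0875
RR = 0.1500 / 0.0875 = 1.714
AR% = (0.1500 − 0.0875) / 0.1500 = 0.4167 → 41.667%

RR = 1.714; AR% = 41.667%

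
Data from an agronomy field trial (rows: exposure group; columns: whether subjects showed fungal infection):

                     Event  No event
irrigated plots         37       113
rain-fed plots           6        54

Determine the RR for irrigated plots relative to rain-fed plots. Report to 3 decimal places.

RR = 2.467

risk, irrigated plots = 37/150 = 0.2467
risk, rain-fed plots = 6/60 = 0.1000
RR = 0.2467 / 0.1000 = 2.467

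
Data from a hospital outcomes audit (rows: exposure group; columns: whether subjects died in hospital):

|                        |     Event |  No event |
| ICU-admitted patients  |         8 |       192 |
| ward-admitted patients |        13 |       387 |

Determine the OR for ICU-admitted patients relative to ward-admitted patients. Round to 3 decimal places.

OR = (8 × 387) / (192 × 13) = 3096/2496 ≈ 1.240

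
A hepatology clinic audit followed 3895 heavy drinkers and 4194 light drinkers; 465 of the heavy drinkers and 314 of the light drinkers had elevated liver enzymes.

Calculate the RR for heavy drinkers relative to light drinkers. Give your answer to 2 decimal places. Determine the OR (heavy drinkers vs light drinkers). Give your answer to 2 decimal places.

RR = 1.59; OR = 1.68

risk, heavy drinkers = 465/3895 = 0.1194
risk, light drinkers = 314/4194 = 0.0749
RR = 0.1194 / 0.0749 = 1.59
OR = (465 × 3880) / (3430 × 314) = 1804200/1077020 ≈ 1.68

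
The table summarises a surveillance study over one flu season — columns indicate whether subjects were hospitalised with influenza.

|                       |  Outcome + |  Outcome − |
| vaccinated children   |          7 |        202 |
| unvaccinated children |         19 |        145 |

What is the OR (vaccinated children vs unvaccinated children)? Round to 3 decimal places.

OR = (7 × 145) / (202 × 19) = 1015/3838 ≈ 0.264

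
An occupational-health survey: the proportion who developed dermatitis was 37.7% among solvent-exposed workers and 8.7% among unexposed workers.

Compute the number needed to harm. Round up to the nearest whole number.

4

absolute risk difference = 0.290000
1 / 0.290000 = 3.448 → round up → 4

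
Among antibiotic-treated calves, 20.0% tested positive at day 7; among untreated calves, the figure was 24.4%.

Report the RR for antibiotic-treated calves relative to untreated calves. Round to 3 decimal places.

RR = 0.2000 / 0.2440 = 0.820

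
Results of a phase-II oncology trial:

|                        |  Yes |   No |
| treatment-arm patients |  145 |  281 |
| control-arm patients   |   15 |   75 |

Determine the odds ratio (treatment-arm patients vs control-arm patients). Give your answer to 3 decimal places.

OR = (145 × 75) / (281 × 15) = 10875/4215 ≈ 2.580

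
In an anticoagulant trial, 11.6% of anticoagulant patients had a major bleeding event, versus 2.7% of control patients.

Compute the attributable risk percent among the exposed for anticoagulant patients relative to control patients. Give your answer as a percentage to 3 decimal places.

AR% = (0.11600 − 0.02700) / 0.11600 = 0.7672 → 76.724%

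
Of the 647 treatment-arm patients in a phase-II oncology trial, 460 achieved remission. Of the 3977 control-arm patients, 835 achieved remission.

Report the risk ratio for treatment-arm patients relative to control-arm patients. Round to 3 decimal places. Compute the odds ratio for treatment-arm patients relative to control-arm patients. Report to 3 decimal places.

RR = 3.386; OR = 9.256

risk, treatment-arm patients = 460/647 = 0.7110
risk, control-arm patients = 835/3977 = 0.2100
RR = 0.7110 / 0.2100 = 3.386
OR = (460 × 3142) / (187 × 835) = 1445320/156145 ≈ 9.256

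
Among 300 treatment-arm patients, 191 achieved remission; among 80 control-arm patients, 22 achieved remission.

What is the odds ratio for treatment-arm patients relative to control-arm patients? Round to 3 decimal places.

OR ≈ 4.620

odds, treatment-arm patients = 191/109 = 1.7523
odds, control-arm patients = 22/58 = 0.3793
OR = 1.7523 / 0.3793 = 4.620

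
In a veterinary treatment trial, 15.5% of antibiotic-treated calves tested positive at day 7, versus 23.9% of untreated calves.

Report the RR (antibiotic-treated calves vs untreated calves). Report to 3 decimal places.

RR = 0.1550 / 0.2390 = 0.649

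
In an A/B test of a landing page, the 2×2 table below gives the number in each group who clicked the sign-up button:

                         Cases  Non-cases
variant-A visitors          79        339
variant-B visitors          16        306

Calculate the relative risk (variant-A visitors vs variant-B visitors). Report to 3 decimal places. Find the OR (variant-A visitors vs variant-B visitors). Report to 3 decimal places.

RR = 3.804; OR = 4.457

risk, variant-A visitors = 79/418 = 0.18900
risk, variant-B visitors = 16/322 = 0.04969
RR = 0.18900 / 0.04969 = 3.804
OR = (79 × 306) / (339 × 16) = 24174/5424 ≈ 4.457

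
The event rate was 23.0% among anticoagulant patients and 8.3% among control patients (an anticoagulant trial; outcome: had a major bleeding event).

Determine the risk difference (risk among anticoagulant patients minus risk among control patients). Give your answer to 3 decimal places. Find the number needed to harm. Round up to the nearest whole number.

RD = 0.147; NNH = 7

risk difference = 0.2300 − 0.0830 = 0.147
absolute risk difference = 0.147000
1 / 0.147000 = 6.803 → round up → 7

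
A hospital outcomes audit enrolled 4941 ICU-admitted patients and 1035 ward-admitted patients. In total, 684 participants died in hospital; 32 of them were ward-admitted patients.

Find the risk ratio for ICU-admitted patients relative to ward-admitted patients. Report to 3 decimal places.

4.268

ICU-admitted patients with the outcome: 684 − 32 = 652
ICU-admitted patients without the outcome: 4941 − 652 = 4289
ward-admitted patients without the outcome: 1035 − 32 = 1003
risk, ICU-admitted patients = 652/4941 = 0.13196
risk, ward-admitted patients = 32/1035 = 0.03092
RR = 0.13196 / 0.03092 = 4.268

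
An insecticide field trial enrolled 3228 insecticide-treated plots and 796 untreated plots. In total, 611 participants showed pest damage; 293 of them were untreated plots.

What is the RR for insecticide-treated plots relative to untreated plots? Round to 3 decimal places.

insecticide-treated plots with the outcome: 611 − 293 = 318
insecticide-treated plots without the outcome: 3228 − 318 = 2910
untreated plots without the outcome: 796 − 293 = 503
risk, insecticide-treated plots = 318/3228 = 0.0985
risk, untreated plots = 293/796 = 0.3681
RR = 0.0985 / 0.3681 = 0.268

0.268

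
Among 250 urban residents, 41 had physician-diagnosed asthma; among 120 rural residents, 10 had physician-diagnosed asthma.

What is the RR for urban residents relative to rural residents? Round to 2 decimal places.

risk, urban residents = 41/250 = 0.1640
risk, rural residents = 10/120 = 0.0833
RR = 0.1640 / 0.0833 = 1.97

1.97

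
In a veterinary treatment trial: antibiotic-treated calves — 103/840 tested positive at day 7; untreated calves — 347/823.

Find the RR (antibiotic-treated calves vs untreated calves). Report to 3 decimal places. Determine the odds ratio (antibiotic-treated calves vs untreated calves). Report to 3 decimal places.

risk, antibiotic-treated calves = 103/840 = 0.1226
risk, untreated calves = 347/823 = 0.4216
RR = 0.1226 / 0.4216 = 0.291
OR = (103 × 476) / (737 × 347) = 49028/255739 ≈ 0.192

RR = 0.291; OR = 0.192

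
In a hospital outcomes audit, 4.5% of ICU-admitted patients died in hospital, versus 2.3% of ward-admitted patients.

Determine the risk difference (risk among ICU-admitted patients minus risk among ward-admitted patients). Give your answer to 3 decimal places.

risk difference = 0.04500 − 0.02300 = 0.022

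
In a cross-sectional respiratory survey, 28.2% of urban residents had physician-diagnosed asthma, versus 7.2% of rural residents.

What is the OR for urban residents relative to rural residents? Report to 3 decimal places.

5.062

odds, urban residents = 0.2820/0.7180 = 0.3928
odds, rural residents = 0.0720/0.9280 = 0.0776
OR = 0.3928 / 0.0776 = 5.062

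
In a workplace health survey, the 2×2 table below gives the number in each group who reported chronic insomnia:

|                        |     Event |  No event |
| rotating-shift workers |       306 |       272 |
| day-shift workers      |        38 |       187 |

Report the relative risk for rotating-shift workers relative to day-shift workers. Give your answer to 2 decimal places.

3.13

risk, rotating-shift workers = 306/578 = 0.5294
risk, day-shift workers = 38/225 = 0.1689
RR = 0.5294 / 0.1689 = 3.13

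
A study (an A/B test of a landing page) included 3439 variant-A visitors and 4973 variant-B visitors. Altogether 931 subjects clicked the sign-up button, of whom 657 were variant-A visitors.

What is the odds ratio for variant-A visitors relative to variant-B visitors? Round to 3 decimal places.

variant-A visitors without the outcome: 3439 − 657 = 2782
variant-B visitors with the outcome: 931 − 657 = 274
variant-B visitors without the outcome: 4973 − 274 = 4699
OR = (657 × 4699) / (2782 × 274) = 3087243/762268 ≈ 4.050

OR: 4.050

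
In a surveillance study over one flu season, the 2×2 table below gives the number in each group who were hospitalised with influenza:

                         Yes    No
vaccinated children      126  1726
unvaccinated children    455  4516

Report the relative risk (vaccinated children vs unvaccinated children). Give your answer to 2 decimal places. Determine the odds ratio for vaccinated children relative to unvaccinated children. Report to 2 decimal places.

risk, vaccinated children = 126/1852 = 0.0680
risk, unvaccinated children = 455/4971 = 0.0915
RR = 0.0680 / 0.0915 = 0.74
odds, vaccinated children = 126/1726 = 0.0730
odds, unvaccinated children = 455/4516 = 0.1008
OR = 0.0730 / 0.1008 = 0.72

RR = 0.74; OR = 0.72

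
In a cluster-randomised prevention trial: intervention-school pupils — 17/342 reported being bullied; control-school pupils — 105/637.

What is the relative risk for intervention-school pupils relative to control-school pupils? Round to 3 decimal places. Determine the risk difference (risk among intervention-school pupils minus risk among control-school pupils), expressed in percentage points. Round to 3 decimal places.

RR = 0.302; RD = -11.513

risk, intervention-school pupils = 17/342 = 0.04971
risk, control-school pupils = 105/637 = 0.16484
RR = 0.04971 / 0.16484 = 0.302
risk difference = 0.04971 − 0.16484 = -0.11513 → -11.513 percentage points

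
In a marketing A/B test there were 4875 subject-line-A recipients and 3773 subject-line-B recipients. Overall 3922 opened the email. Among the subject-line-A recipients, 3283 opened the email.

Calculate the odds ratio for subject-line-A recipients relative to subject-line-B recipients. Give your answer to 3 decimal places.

subject-line-A recipients without the outcome: 4875 − 3283 = 1592
subject-line-B recipients with the outcome: 3922 − 3283 = 639
subject-line-B recipients without the outcome: 3773 − 639 = 3134
OR = (3283 × 3134) / (1592 × 639) = 10288922/1017288 ≈ 10.114

OR = 10.114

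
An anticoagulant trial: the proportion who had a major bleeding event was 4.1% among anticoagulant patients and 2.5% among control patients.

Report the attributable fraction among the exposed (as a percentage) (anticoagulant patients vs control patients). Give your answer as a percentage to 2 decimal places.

AR% = (0.04100 − 0.02500) / 0.04100 = 0.3902 → 39.02%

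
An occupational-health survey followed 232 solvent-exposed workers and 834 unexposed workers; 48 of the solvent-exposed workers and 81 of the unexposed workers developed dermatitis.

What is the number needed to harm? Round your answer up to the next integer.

risk, solvent-exposed workers = 48/232 = 0.206897
risk, unexposed workers = 81/834 = 0.097122
absolute risk difference = 0.109774
1 / 0.109774 = 9.110 → round up → 10

NNH = 10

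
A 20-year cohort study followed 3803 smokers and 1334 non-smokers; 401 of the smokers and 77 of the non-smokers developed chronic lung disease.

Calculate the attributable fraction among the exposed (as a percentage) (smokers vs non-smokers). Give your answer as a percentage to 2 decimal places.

45.26%

risk, smokers = 401/3803 = 0.1054
risk, non-smokers = 77/1334 = 0.0577
AR% = (0.1054 − 0.0577) / 0.1054 = 0.4526 → 45.26%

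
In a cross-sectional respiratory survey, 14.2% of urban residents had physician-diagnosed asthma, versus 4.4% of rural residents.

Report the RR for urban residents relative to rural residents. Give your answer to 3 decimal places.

RR = 0.14200 / 0.04400 = 3.227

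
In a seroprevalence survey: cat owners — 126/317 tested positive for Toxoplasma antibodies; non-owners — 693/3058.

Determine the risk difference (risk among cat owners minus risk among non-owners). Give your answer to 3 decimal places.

risk, cat owners = 126/317 = 0.3975
risk, non-owners = 693/3058 = 0.2266
risk difference = 0.3975 − 0.2266 = 0.171

RD: 0.171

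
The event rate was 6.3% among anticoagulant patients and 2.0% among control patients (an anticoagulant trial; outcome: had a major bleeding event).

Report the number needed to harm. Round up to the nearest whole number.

24

absolute risk difference = 0.043000
1 / 0.043000 = 23.256 → round up → 24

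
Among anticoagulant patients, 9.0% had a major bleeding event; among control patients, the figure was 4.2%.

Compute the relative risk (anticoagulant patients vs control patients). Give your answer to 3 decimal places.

RR = 0.09000 / 0.04200 = 2.143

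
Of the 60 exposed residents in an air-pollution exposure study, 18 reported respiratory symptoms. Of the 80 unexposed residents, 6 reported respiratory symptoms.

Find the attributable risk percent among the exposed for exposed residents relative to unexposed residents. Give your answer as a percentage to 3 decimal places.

risk, exposed residents = 18/60 = 0.3000
risk, unexposed residents = 6/80 = 0.0750
AR% = (0.3000 − 0.0750) / 0.3000 = 0.7500 → 75.000%

AR%: 75.000%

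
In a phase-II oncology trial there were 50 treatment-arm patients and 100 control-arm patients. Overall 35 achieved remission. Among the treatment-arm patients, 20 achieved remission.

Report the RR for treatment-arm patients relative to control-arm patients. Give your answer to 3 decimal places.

2.667

treatment-arm patients without the outcome: 50 − 20 = 30
control-arm patients with the outcome: 35 − 20 = 15
control-arm patients without the outcome: 100 − 15 = 85
risk, treatment-arm patients = 20/50 = 0.4000
risk, control-arm patients = 15/100 = 0.1500
RR = 0.4000 / 0.1500 = 2.667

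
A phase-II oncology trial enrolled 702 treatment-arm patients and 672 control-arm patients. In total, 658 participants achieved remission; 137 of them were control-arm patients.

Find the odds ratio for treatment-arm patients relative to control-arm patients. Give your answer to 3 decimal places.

treatment-arm patients with the outcome: 658 − 137 = 521
treatment-arm patients without the outcome: 702 − 521 = 181
control-arm patients without the outcome: 672 − 137 = 535
OR = (521 × 535) / (181 × 137) = 278735/24797 ≈ 11.241

11.241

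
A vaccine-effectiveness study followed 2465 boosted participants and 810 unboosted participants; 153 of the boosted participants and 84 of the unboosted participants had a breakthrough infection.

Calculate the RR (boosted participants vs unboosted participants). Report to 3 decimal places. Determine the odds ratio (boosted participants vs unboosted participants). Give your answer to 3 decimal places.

RR = 0.599; OR = 0.572

risk, boosted participants = 153/2465 = 0.0621
risk, unboosted participants = 84/810 = 0.1037
RR = 0.0621 / 0.1037 = 0.599
OR = (153 × 726) / (2312 × 84) = 111078/194208 ≈ 0.572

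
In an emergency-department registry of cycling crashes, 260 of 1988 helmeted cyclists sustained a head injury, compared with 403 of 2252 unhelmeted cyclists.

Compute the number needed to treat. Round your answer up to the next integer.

risk, helmeted cyclists = 260/1988 = 0.130785
risk, unhelmeted cyclists = 403/2252 = 0.178952
absolute risk difference = 0.048167
1 / 0.048167 = 20.761 → round up → 21

21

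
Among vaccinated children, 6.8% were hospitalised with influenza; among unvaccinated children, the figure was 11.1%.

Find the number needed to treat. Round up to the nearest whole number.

absolute risk difference = 0.043000
1 / 0.043000 = 23.256 → round up → 24

24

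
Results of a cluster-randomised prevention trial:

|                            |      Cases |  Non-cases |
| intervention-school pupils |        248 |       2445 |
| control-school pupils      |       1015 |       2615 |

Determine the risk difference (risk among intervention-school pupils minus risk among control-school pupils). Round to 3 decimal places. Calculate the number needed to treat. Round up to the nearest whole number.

risk, intervention-school pupils = 248/2693 = 0.0921
risk, control-school pupils = 1015/3630 = 0.2796
risk difference = 0.0921 − 0.2796 = -0.188
absolute risk difference = 0.187524
1 / 0.187524 = 5.333 → round up → 6

RD = -0.188; NNT = 6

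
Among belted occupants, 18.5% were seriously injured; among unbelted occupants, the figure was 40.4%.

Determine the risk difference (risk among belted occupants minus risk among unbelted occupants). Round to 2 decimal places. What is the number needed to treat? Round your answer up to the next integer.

RD = -0.22; NNT = 5

risk difference = 0.1850 − 0.4040 = -0.22
absolute risk difference = 0.219000
1 / 0.219000 = 4.566 → round up → 5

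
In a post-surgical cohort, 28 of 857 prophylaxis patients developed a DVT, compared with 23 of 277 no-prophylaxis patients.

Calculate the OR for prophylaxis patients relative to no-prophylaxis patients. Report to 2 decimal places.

OR = (28 × 254) / (829 × 23) = 7112/19067 ≈ 0.37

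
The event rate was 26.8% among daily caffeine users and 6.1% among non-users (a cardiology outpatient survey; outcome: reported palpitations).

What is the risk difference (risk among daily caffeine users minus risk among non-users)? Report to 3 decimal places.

risk difference = 0.2680 − 0.0610 = 0.207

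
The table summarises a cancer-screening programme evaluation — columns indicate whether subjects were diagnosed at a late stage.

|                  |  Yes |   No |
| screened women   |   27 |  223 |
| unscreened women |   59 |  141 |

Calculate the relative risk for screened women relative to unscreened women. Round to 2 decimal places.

risk, screened women = 27/250 = 0.1080
risk, unscreened women = 59/200 = 0.2950
RR = 0.1080 / 0.2950 = 0.37

RR: 0.37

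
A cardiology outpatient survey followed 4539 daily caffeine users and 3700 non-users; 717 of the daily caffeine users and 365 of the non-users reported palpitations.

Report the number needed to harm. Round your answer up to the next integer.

risk, daily caffeine users = 717/4539 = 0.157964
risk, non-users = 365/3700 = 0.098649
absolute risk difference = 0.059316
1 / 0.059316 = 16.859 → round up → 17

NNH: 17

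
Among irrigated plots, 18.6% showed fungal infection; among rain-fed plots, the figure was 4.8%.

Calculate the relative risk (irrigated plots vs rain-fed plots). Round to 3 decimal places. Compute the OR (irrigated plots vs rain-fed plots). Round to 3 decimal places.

RR = 0.18600 / 0.04800 = 3.875
odds, irrigated plots = 0.18600/0.81400 = 0.22850
odds, rain-fed plots = 0.04800/0.95200 = 0.05042
OR = 0.22850 / 0.05042 = 4.532

RR = 3.875; OR = 4.532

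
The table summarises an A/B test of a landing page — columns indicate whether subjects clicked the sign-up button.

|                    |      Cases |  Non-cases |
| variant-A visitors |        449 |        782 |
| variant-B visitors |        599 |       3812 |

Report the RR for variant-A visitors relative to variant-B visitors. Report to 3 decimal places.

RR = 2.686

risk, variant-A visitors = 449/1231 = 0.3647
risk, variant-B visitors = 599/4411 = 0.1358
RR = 0.3647 / 0.1358 = 2.686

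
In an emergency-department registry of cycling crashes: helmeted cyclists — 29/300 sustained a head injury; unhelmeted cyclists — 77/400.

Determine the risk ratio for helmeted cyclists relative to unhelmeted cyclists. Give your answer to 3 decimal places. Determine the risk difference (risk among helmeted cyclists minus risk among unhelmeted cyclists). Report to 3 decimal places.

RR = 0.502; RD = -0.096

risk, helmeted cyclists = 29/300 = 0.0967
risk, unhelmeted cyclists = 77/400 = 0.1925
RR = 0.0967 / 0.1925 = 0.502
risk difference = 0.0967 − 0.1925 = -0.096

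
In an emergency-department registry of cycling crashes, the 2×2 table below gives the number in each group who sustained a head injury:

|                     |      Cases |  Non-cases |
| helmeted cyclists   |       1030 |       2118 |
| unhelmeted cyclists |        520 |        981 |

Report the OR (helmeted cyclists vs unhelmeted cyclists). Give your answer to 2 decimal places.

OR: 0.92

odds, helmeted cyclists = 1030/2118 = 0.4863
odds, unhelmeted cyclists = 520/981 = 0.5301
OR = 0.4863 / 0.5301 = 0.92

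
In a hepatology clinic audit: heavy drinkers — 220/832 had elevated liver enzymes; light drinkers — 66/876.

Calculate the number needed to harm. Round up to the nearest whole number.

risk, heavy drinkers = 220/832 = 0.264423
risk, light drinkers = 66/876 = 0.075342
absolute risk difference = 0.189081
1 / 0.189081 = 5.289 → round up → 6

NNH ≈ 6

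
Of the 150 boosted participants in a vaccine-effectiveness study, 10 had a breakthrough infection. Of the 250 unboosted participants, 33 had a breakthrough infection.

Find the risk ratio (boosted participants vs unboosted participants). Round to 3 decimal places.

risk, boosted participants = 10/150 = 0.0667
risk, unboosted participants = 33/250 = 0.1320
RR = 0.0667 / 0.1320 = 0.505

RR: 0.505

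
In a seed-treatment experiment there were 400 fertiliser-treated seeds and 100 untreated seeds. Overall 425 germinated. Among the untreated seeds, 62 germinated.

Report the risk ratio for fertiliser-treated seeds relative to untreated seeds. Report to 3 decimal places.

1.464

fertiliser-treated seeds with the outcome: 425 − 62 = 363
fertiliser-treated seeds without the outcome: 400 − 363 = 37
untreated seeds without the outcome: 100 − 62 = 38
risk, fertiliser-treated seeds = 363/400 = 0.9075
risk, untreated seeds = 62/100 = 0.6200
RR = 0.9075 / 0.6200 = 1.464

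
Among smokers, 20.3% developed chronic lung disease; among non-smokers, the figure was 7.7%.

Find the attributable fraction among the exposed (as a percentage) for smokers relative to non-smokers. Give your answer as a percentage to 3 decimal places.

AR% = (0.2030 − 0.0770) / 0.2030 = 0.6207 → 62.069%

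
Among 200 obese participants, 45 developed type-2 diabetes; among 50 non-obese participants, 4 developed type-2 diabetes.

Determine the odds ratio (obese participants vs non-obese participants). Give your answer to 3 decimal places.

OR = (45 × 46) / (155 × 4) = 2070/620 ≈ 3.339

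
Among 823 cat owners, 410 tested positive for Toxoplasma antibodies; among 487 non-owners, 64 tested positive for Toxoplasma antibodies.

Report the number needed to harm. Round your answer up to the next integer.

risk, cat owners = 410/823 = 0.498177
risk, non-owners = 64/487 = 0.131417
absolute risk difference = 0.366761
1 / 0.366761 = 2.727 → round up → 3

3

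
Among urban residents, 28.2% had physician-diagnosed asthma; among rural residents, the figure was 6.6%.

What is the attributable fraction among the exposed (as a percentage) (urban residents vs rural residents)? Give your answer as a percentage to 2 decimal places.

AR% = (0.2820 − 0.0660) / 0.2820 = 0.7660 → 76.60%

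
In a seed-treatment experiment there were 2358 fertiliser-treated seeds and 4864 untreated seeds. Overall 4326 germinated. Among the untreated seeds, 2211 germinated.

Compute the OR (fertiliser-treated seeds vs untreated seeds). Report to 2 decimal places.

fertiliser-treated seeds with the outcome: 4326 − 2211 = 2115
fertiliser-treated seeds without the outcome: 2358 − 2115 = 243
untreated seeds without the outcome: 4864 − 2211 = 2653
OR = (2115 × 2653) / (243 × 2211) = 5611095/537273 ≈ 10.44

OR ≈ 10.44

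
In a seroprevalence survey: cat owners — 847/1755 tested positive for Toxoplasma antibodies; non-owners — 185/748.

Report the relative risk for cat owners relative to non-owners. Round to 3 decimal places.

risk, cat owners = 847/1755 = 0.4826
risk, non-owners = 185/748 = 0.2473
RR = 0.4826 / 0.2473 = 1.951

1.951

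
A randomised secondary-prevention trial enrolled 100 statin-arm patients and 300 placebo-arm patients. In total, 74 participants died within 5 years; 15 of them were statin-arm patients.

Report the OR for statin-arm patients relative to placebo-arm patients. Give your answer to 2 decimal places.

statin-arm patients without the outcome: 100 − 15 = 85
placebo-arm patients with the outcome: 74 − 15 = 59
placebo-arm patients without the outcome: 300 − 59 = 241
OR = (15 × 241) / (85 × 59) = 3615/5015 ≈ 0.72

0.72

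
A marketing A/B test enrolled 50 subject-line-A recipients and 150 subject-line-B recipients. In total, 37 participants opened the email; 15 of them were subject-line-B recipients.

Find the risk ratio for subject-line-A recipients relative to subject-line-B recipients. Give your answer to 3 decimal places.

subject-line-A recipients with the outcome: 37 − 15 = 22
subject-line-A recipients without the outcome: 50 − 22 = 28
subject-line-B recipients without the outcome: 150 − 15 = 135
risk, subject-line-A recipients = 22/50 = 0.4400
risk, subject-line-B recipients = 15/150 = 0.1000
RR = 0.4400 / 0.1000 = 4.400

4.400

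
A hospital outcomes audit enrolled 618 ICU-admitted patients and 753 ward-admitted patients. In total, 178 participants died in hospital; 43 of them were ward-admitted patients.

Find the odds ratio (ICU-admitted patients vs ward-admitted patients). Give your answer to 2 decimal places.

OR: 4.62

ICU-admitted patients with the outcome: 178 − 43 = 135
ICU-admitted patients without the outcome: 618 − 135 = 483
ward-admitted patients without the outcome: 753 − 43 = 710
OR = (135 × 710) / (483 × 43) = 95850/20769 ≈ 4.62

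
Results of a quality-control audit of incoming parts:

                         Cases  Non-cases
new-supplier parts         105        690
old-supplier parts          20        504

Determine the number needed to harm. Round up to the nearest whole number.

risk, new-supplier parts = 105/795 = 0.132075
risk, old-supplier parts = 20/524 = 0.038168
absolute risk difference = 0.093908
1 / 0.093908 = 10.649 → round up → 11

NNH = 11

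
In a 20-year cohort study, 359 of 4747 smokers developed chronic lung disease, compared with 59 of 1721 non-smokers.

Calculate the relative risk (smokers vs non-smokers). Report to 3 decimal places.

RR ≈ 2.206

risk, smokers = 359/4747 = 0.07563
risk, non-smokers = 59/1721 = 0.03428
RR = 0.07563 / 0.03428 = 2.206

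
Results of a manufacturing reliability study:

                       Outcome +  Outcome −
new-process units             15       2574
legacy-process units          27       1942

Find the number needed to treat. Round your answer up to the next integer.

127

risk, new-process units = 15/2589 = 0.005794
risk, legacy-process units = 27/1969 = 0.013713
absolute risk difference = 0.007919
1 / 0.007919 = 126.279 → round up → 127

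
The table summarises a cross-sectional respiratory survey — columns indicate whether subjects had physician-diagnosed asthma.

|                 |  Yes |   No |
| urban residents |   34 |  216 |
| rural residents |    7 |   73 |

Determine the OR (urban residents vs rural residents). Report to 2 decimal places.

odds, urban residents = 34/216 = 0.1574
odds, rural residents = 7/73 = 0.0959
OR = 0.1574 / 0.0959 = 1.64

OR ≈ 1.64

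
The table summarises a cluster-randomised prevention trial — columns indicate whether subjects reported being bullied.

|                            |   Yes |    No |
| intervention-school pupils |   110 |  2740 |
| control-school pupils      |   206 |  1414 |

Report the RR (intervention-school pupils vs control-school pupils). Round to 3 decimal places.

RR ≈ 0.304

risk, intervention-school pupils = 110/2850 = 0.03860
risk, control-school pupils = 206/1620 = 0.12716
RR = 0.03860 / 0.12716 = 0.304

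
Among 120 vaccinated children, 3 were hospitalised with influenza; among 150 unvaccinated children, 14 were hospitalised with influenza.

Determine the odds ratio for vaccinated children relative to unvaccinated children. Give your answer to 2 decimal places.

OR = (3 × 136) / (117 × 14) = 408/1638 ≈ 0.25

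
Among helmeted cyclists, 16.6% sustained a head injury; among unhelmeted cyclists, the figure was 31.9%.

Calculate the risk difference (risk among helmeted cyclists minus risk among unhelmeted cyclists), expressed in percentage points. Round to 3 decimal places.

risk difference = 0.1660 − 0.3190 = -0.1530 → -15.300 percentage points

-15.300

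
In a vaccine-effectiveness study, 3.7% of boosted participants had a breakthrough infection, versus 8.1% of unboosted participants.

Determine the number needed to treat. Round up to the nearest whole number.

absolute risk difference = 0.044000
1 / 0.044000 = 22.727 → round up → 23

NNT ≈ 23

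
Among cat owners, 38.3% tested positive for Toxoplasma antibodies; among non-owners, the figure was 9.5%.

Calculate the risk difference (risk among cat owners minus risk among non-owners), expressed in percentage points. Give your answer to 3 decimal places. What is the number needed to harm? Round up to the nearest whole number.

RD = 28.800; NNH = 4

risk difference = 0.3830 − 0.0950 = 0.2880 → 28.800 percentage points
absolute risk difference = 0.288000
1 / 0.288000 = 3.472 → round up → 4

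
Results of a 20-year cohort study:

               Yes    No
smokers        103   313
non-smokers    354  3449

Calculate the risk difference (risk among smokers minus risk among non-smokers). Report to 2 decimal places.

risk, smokers = 103/416 = 0.2476
risk, non-smokers = 354/3803 = 0.0931
risk difference = 0.2476 − 0.0931 = 0.15

RD = 0.15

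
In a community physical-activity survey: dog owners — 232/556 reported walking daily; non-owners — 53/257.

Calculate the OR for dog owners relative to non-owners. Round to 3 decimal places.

OR = (232 × 204) / (324 × 53) = 47328/17172 ≈ 2.756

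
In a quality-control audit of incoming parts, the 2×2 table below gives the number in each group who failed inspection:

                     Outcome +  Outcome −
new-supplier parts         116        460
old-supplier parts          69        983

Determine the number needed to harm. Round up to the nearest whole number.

NNH: 8

risk, new-supplier parts = 116/576 = 0.201389
risk, old-supplier parts = 69/1052 = 0.065589
absolute risk difference = 0.135800
1 / 0.135800 = 7.364 → round up → 8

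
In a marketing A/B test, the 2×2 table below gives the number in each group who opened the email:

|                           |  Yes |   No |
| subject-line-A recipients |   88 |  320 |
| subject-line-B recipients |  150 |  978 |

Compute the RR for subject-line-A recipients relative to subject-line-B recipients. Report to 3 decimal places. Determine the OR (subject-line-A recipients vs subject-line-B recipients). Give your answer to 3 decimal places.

RR = 1.622; OR = 1.793

risk, subject-line-A recipients = 88/408 = 0.2157
risk, subject-line-B recipients = 150/1128 = 0.1330
RR = 0.2157 / 0.1330 = 1.622
OR = (88 × 978) / (320 × 150) = 86064/48000 ≈ 1.793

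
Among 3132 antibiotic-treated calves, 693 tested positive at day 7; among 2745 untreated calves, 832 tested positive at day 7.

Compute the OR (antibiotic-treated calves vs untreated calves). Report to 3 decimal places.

OR = (693 × 1913) / (2439 × 832) = 1325709/2029248 ≈ 0.653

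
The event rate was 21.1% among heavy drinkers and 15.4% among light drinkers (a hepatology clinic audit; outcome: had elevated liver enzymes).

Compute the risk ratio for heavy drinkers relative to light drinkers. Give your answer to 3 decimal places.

RR = 0.2110 / 0.1540 = 1.370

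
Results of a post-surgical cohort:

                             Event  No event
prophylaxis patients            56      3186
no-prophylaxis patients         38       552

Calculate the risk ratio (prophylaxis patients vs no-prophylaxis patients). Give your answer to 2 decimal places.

0.27

risk, prophylaxis patients = 56/3242 = 0.01727
risk, no-prophylaxis patients = 38/590 = 0.06441
RR = 0.01727 / 0.06441 = 0.27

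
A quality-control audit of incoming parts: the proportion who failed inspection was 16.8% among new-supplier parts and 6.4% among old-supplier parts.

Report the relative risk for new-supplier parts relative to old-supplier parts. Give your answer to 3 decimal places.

RR = 0.1680 / 0.0640 = 2.625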